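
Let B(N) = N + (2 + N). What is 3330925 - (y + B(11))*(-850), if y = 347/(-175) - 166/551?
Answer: 12918572127/3857 ≈ 3.3494e+6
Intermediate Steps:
y = -220247/96425 (y = 347*(-1/175) - 166*1/551 = -347/175 - 166/551 = -220247/96425 ≈ -2.2841)
B(N) = 2 + 2*N
3330925 - (y + B(11))*(-850) = 3330925 - (-220247/96425 + (2 + 2*11))*(-850) = 3330925 - (-220247/96425 + (2 + 22))*(-850) = 3330925 - (-220247/96425 + 24)*(-850) = 3330925 - 2093953*(-850)/96425 = 3330925 - 1*(-71194402/3857) = 3330925 + 71194402/3857 = 12918572127/3857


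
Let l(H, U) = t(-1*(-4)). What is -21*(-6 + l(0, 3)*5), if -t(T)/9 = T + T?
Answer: 7686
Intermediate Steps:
t(T) = -18*T (t(T) = -9*(T + T) = -18*T)
l(H, U) = -72 (l(H, U) = -(-18)*(-4) = -18*4 = -72)
-21*(-6 + l(0, 3)*5) = -21*(-6 - 72*5) = -21*(-6 - 360) = -21*(-366) = 7686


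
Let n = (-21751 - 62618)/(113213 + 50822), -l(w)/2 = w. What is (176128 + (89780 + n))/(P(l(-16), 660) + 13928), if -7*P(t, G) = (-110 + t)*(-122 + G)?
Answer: 305326940877/22876321100 ≈ 13.347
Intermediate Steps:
l(w) = -2*w
n = -84369/164035 ≈ -0.51434
P(t, G) = -(-122 + G)*(-110 + t)/7 (P(t, G) = -(-110 + t)*(-122 + G)/7 = -(-122 + G)*(-110 + t)/7)
(176128 + (89780 + n))/(P(l(-16), 660) + 13928) = (176128 + (89780 - 84369/164035))/((-13420/7 + (110/7)*660 + 122*(-2*(-16))/7 - ⅐*660*(-2*(-16))) + 13928) = (176128 + 14726977931/164035)/((-13420/7 + 72600/7 + (122/7)*32 - ⅐*660*32) + 13928) = 43618134411/(164035*((-13420/7 + 72600/7 + 3904/7 - 21120/7) + 13928)) = 43618134411/(164035*(41964/7 + 13928)) = 43618134411/(164035*(139460/7)) = (43618134411/164035)*(7/139460) = 305326940877/22876321100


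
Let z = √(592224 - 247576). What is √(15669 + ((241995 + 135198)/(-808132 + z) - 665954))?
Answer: √(-1051032989626 + 2601140*√86162)/(2*√(404066 - √86162)) ≈ 806.4*I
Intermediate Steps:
z = 2*√86162 (z = √344648 = 2*√86162 ≈ 587.07)
√(15669 + ((241995 + 135198)/(-808132 + z) - 665954)) = √(15669 + ((241995 + 135198)/(-808132 + 2*√86162) - 665954)) = √(15669 + (377193/(-808132 + 2*√86162) - 665954)) = √(15669 + (-665954 + 377193/(-808132 + 2*√86162))) = √(-650285 + 377193/(-808132 + 2*√86162))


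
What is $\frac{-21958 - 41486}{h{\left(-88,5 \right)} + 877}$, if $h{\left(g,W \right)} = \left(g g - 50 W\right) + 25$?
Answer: $- \frac{15861}{2099} \approx -7.5565$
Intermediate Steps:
$h{\left(g,W \right)} = 25 + g^{2} - 50 W$ ($h{\left(g,W \right)} = \left(g^{2} - 50 W\right) + 25 = 25 + g^{2} - 50 W$)
$\frac{-21958 - 41486}{h{\left(-88,5 \right)} + 877} = \frac{-21958 - 41486}{\left(25 + \left(-88\right)^{2} - 250\right) + 877} = - \frac{63444}{\left(25 + 7744 - 250\right) + 877} = - \frac{63444}{7519 + 877} = - \frac{63444}{8396} = \left(-63444\right) \frac{1}{8396} = - \frac{15861}{2099}$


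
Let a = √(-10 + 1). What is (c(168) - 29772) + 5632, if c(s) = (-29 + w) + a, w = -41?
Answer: -24210 + 3*I ≈ -24210.0 + 3.0*I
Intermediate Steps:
a = 3*I (a = √(-9) = 3*I ≈ 3.0*I)
c(s) = -70 + 3*I (c(s) = (-29 - 41) + 3*I = -70 + 3*I)
(c(168) - 29772) + 5632 = ((-70 + 3*I) - 29772) + 5632 = (-29842 + 3*I) + 5632 = -24210 + 3*I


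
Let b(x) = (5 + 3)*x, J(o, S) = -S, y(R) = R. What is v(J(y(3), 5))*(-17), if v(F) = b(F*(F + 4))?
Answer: -680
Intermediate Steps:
b(x) = 8*x
v(F) = 8*F*(4 + F) (v(F) = 8*(F*(F + 4)) = 8*(F*(4 + F)) = 8*F*(4 + F))
v(J(y(3), 5))*(-17) = (8*(-1*5)*(4 - 1*5))*(-17) = (8*(-5)*(4 - 5))*(-17) = (8*(-5)*(-1))*(-17) = 40*(-17) = -680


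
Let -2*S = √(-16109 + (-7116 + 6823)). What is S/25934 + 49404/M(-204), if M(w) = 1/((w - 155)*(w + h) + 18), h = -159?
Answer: 6439070340 - I*√16402/51868 ≈ 6.4391e+9 - 0.0024692*I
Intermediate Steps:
M(w) = 1/(18 + (-159 + w)*(-155 + w)) (M(w) = 1/((w - 155)*(w - 159) + 18) = 1/((-155 + w)*(-159 + w) + 18) = 1/((-159 + w)*(-155 + w) + 18) = 1/(18 + (-159 + w)*(-155 + w)))
S = -I*√16402/2 (S = -√(-16109 + (-7116 + 6823))/2 = -√(-16109 - 293)/2 = -I*√16402/2 ≈ -64.035*I)
S/25934 + 49404/M(-204) = -I*√16402/2/25934 + 49404/(1/(24663 + (-204)² - 314*(-204))) = -I*√16402/2*(1/25934) + 49404/(1/(24663 + 41616 + 64056)) = -I*√16402/51868 + 49404/(1/130335) = -I*√16402/51868 + 49404*130335 = -I*√16402/51868 + 6439070340 = 6439070340 - I*√16402/51868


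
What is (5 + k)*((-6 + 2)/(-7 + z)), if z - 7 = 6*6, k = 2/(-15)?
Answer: -73/135 ≈ -0.54074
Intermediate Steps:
k = -2/15 (k = 2*(-1/15) = -2/15 ≈ -0.13333)
z = 43 (z = 7 + 6*6 = 7 + 36 = 43)
(5 + k)*((-6 + 2)/(-7 + z)) = (5 - 2/15)*((-6 + 2)/(-7 + 43)) = 73*(-4/36)/15 = 73*(-4*1/36)/15 = (73/15)*(-⅑) = -73/135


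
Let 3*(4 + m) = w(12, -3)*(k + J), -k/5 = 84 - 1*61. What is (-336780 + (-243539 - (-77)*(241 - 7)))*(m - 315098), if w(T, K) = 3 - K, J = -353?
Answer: 177708483438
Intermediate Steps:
k = -115 (k = -5*(84 - 1*61) = -5*(84 - 61) = -5*23 = -115)
m = -940 (m = -4 + ((3 - 1*(-3))*(-115 - 353))/3 = -4 + ((3 + 3)*(-468))/3 = -4 + (6*(-468))/3 = -4 + (1/3)*(-2808) = -4 - 936 = -940)
(-336780 + (-243539 - (-77)*(241 - 7)))*(m - 315098) = (-336780 + (-243539 - (-77)*(241 - 7)))*(-940 - 315098) = (-336780 + (-243539 - (-77)*234))*(-316038) = (-336780 + (-243539 - 1*(-18018)))*(-316038) = (-336780 + (-243539 + 18018))*(-316038) = (-336780 - 225521)*(-316038) = -562301*(-316038) = 177708483438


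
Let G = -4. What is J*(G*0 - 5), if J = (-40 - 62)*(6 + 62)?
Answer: 34680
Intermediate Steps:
J = -6936 (J = -102*68 = -6936)
J*(G*0 - 5) = -6936*(-4*0 - 5) = -6936*(0 - 5) = -6936*(-5) = 34680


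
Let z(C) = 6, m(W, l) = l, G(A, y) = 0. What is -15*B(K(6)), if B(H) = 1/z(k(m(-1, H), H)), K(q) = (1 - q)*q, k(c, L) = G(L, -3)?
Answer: -5/2 ≈ -2.5000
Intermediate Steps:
k(c, L) = 0
K(q) = q*(1 - q)
B(H) = ⅙ (B(H) = 1/6 = ⅙)
-15*B(K(6)) = -15*⅙ = -5/2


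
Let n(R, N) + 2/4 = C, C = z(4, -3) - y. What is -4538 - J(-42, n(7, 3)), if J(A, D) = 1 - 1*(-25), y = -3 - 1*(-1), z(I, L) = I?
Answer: -4564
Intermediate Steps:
y = -2 (y = -3 + 1 = -2)
C = 6 (C = 4 - 1*(-2) = 4 + 2 = 6)
n(R, N) = 11/2 (n(R, N) = -1/2 + 6 = 11/2)
J(A, D) = 26 (J(A, D) = 1 + 25 = 26)
-4538 - J(-42, n(7, 3)) = -4538 - 1*26 = -4538 - 26 = -4564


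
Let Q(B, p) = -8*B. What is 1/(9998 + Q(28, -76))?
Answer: 1/9774 ≈ 0.00010231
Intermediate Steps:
1/(9998 + Q(28, -76)) = 1/(9998 - 8*28) = 1/(9998 - 224) = 1/9774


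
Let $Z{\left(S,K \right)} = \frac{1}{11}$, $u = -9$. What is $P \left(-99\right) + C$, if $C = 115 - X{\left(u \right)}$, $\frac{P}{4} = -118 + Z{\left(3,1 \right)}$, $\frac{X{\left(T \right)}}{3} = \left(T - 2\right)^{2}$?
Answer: $46444$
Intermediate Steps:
$Z{\left(S,K \right)} = \frac{1}{11}$
$X{\left(T \right)} = 3 \left(-2 + T\right)^{2}$ ($X{\left(T \right)} = 3 \left(T - 2\right)^{2} = 3 \left(-2 + T\right)^{2}$)
$P = - \frac{5188}{11}$ ($P = 4 \left(-118 + \frac{1}{11}\right) = 4 \left(- \frac{1297}{11}\right) = - \frac{5188}{11} \approx -471.64$)
$C = -248$ ($C = 115 - 3 \left(-2 - 9\right)^{2} = 115 - 3 \left(-11\right)^{2} = 115 - 3 \cdot 121 = 115 - 363 = -248$)
$P \left(-99\right) + C = \left(- \frac{5188}{11}\right) \left(-99\right) - 248 = 46692 - 248 = 46444$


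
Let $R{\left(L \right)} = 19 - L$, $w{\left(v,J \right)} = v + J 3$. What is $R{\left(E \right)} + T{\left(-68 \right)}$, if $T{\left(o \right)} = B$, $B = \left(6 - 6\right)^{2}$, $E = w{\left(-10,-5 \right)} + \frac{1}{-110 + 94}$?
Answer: $\frac{705}{16} \approx 44.063$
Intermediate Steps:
$w{\left(v,J \right)} = v + 3 J$
$E = - \frac{401}{16}$ ($E = \left(-10 + 3 \left(-5\right)\right) + \frac{1}{-110 + 94} = \left(-10 - 15\right) + \frac{1}{-16} = -25 - \frac{1}{16} = - \frac{401}{16} \approx -25.063$)
$B = 0$ ($B = 0^{2} = 0$)
$T{\left(o \right)} = 0$
$R{\left(E \right)} + T{\left(-68 \right)} = \left(19 - - \frac{401}{16}\right) + 0 = \left(19 + \frac{401}{16}\right) + 0 = \frac{705}{16} + 0 = \frac{705}{16}$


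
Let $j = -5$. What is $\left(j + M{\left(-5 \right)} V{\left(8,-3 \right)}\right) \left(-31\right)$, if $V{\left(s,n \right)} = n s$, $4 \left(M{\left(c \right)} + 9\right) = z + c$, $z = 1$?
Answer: $-7285$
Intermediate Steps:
$M{\left(c \right)} = - \frac{35}{4} + \frac{c}{4}$ ($M{\left(c \right)} = -9 + \frac{1 + c}{4} = -9 + \left(\frac{1}{4} + \frac{c}{4}\right) = - \frac{35}{4} + \frac{c}{4}$)
$\left(j + M{\left(-5 \right)} V{\left(8,-3 \right)}\right) \left(-31\right) = \left(-5 + \left(- \frac{35}{4} + \frac{1}{4} \left(-5\right)\right) \left(\left(-3\right) 8\right)\right) \left(-31\right) = \left(-5 + \left(- \frac{35}{4} - \frac{5}{4}\right) \left(-24\right)\right) \left(-31\right) = \left(-5 - -240\right) \left(-31\right) = \left(-5 + 240\right) \left(-31\right) = 235 \left(-31\right) = -7285$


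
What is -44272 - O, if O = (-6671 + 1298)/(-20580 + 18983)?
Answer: -70707757/1597 ≈ -44275.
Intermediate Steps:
O = 5373/1597 (O = -5373/(-1597) = -5373*(-1/1597) = 5373/1597 ≈ 3.3644)
-44272 - O = -44272 - 1*5373/1597 = -44272 - 5373/1597 = -70707757/1597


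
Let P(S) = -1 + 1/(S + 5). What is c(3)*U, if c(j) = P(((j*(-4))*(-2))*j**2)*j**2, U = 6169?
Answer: -12214620/221 ≈ -55270.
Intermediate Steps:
P(S) = -1 + 1/(5 + S)
c(j) = j**2*(-4 - 8*j**3)/(5 + 8*j**3) (c(j) = ((-4 - (j*(-4))*(-2)*j**2)/(5 + ((j*(-4))*(-2))*j**2))*j**2 = ((-4 - -4*j*(-2)*j**2)/(5 + (-4*j*(-2))*j**2))*j**2 = ((-4 - 8*j*j**2)/(5 + (8*j)*j**2))*j**2 = ((-4 - 8*j**3)/(5 + 8*j**3))*j**2 = j**2*(-4 - 8*j**3)/(5 + 8*j**3))
c(3)*U = (3**2*(-4 - 8*3**3)/(5 + 8*3**3))*6169 = (9*(-4 - 8*27)/(5 + 8*27))*6169 = (9*(-4 - 216)/(5 + 216))*6169 = (9*(-220)/221)*6169 = (9*(1/221)*(-220))*6169 = -1980/221*6169 = -12214620/221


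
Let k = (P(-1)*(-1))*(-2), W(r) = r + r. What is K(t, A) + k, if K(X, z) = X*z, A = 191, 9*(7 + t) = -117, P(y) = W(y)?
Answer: -3824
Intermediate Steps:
W(r) = 2*r
P(y) = 2*y
t = -20 (t = -7 + (⅑)*(-117) = -7 - 13 = -20)
k = -4 (k = ((2*(-1))*(-1))*(-2) = -2*(-1)*(-2) = 2*(-2) = -4)
K(t, A) + k = -20*191 - 4 = -3820 - 4 = -3824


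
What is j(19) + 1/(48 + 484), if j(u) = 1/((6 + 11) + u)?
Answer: 71/2394 ≈ 0.029657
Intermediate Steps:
j(u) = 1/(17 + u)
j(19) + 1/(48 + 484) = 1/(17 + 19) + 1/(48 + 484) = 1/36 + 1/532 = 71/2394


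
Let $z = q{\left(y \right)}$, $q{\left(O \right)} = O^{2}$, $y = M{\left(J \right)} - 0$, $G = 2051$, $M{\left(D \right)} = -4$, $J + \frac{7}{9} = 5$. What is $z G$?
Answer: $32816$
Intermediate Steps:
$J = \frac{38}{9}$ ($J = - \frac{7}{9} + 5 = \frac{38}{9} \approx 4.2222$)
$y = -4$ ($y = -4 - 0 = -4 + 0 = -4$)
$z = 16$ ($z = \left(-4\right)^{2} = 16$)
$z G = 16 \cdot 2051 = 32816$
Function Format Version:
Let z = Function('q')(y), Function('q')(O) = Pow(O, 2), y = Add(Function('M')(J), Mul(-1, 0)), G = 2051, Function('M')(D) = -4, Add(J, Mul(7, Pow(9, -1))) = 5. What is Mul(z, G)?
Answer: 32816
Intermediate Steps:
J = Rational(38, 9) (J = Add(Rational(-7, 9), 5) = Rational(38, 9) ≈ 4.2222)
y = -4 (y = Add(-4, Mul(-1, 0)) = Add(-4, 0) = -4)
z = 16 (z = Pow(-4, 2) = 16)
Mul(z, G) = Mul(16, 2051) = 32816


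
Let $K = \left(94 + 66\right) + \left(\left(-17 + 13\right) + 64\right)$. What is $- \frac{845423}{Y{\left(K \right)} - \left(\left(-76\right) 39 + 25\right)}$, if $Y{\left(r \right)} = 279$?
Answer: $- \frac{845423}{3218} \approx -262.72$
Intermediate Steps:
$K = 220$ ($K = 160 + \left(-4 + 64\right) = 160 + 60 = 220$)
$- \frac{845423}{Y{\left(K \right)} - \left(\left(-76\right) 39 + 25\right)} = - \frac{845423}{279 - \left(\left(-76\right) 39 + 25\right)} = - \frac{845423}{279 - \left(-2964 + 25\right)} = - \frac{845423}{279 - -2939} = - \frac{845423}{279 + 2939} = - \frac{845423}{3218}$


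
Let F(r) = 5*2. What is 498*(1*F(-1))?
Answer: 4980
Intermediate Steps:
F(r) = 10
498*(1*F(-1)) = 498*(1*10) = 498*10 = 4980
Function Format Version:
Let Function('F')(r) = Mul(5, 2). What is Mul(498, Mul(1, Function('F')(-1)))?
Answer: 4980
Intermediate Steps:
Function('F')(r) = 10
Mul(498, Mul(1, Function('F')(-1))) = Mul(498, Mul(1, 10)) = Mul(498, 10) = 4980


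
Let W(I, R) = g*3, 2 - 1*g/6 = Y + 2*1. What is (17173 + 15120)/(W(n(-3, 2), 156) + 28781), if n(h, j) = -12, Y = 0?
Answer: 32293/28781 ≈ 1.1220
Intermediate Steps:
g = 0 (g = 12 - 6*(0 + 2*1) = 12 - 6*(0 + 2) = 12 - 6*2 = 12 - 12 = 0)
W(I, R) = 0 (W(I, R) = 0*3 = 0)
(17173 + 15120)/(W(n(-3, 2), 156) + 28781) = (17173 + 15120)/(0 + 28781) = 32293/28781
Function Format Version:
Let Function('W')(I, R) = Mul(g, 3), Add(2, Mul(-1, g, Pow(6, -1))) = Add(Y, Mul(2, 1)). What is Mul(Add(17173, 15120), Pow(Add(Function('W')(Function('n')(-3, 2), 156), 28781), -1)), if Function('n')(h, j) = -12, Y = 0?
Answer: Rational(32293, 28781) ≈ 1.1220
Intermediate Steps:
g = 0 (g = Add(12, Mul(-6, Add(0, Mul(2, 1)))) = Add(12, Mul(-6, Add(0, 2))) = Add(12, Mul(-6, 2)) = Add(12, -12) = 0)
Function('W')(I, R) = 0 (Function('W')(I, R) = Mul(0, 3) = 0)
Mul(Add(17173, 15120), Pow(Add(Function('W')(Function('n')(-3, 2), 156), 28781), -1)) = Mul(Add(17173, 15120), Pow(Add(0, 28781), -1)) = Mul(32293, Pow(28781, -1)) = Mul(32293, Rational(1, 28781)) = Rational(32293, 28781)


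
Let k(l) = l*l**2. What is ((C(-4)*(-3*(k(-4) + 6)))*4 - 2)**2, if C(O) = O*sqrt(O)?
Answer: -31002620 + 22272*I ≈ -3.1003e+7 + 22272.0*I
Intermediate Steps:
k(l) = l**3
C(O) = O**(3/2)
((C(-4)*(-3*(k(-4) + 6)))*4 - 2)**2 = (((-4)**(3/2)*(-3*((-4)**3 + 6)))*4 - 2)**2 = (((-8*I)*(-3*(-64 + 6)))*4 - 2)**2 = (((-8*I)*(-3*(-58)))*4 - 2)**2 = ((-8*I*174)*4 - 2)**2 = (-1392*I*4 - 2)**2 = (-5568*I - 2)**2 = (-2 - 5568*I)**2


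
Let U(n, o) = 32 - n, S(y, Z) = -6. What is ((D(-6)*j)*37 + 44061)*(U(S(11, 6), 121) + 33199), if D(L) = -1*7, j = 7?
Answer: 1404196776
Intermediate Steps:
D(L) = -7
((D(-6)*j)*37 + 44061)*(U(S(11, 6), 121) + 33199) = (-7*7*37 + 44061)*((32 - 1*(-6)) + 33199) = (-49*37 + 44061)*((32 + 6) + 33199) = (-1813 + 44061)*(38 + 33199) = 42248*33237 = 1404196776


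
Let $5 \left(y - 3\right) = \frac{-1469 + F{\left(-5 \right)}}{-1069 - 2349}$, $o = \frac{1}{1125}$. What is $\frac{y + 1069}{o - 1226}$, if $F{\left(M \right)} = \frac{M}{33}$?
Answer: $- \frac{22673412075}{25928501951} \approx -0.87446$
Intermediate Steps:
$F{\left(M \right)} = \frac{M}{33}$ ($F{\left(M \right)} = M \frac{1}{33} = \frac{M}{33}$)
$o = \frac{1}{1125} \approx 0.00088889$
$y = \frac{870196}{281985}$ ($y = 3 + \frac{\left(-1469 + \frac{1}{33} \left(-5\right)\right) \frac{1}{-1069 - 2349}}{5} = 3 + \frac{\left(-1469 - \frac{5}{33}\right) \frac{1}{-3418}}{5} = 3 + \frac{\left(- \frac{48482}{33}\right) \left(- \frac{1}{3418}\right)}{5} = 3 + \frac{1}{5} \cdot \frac{24241}{56397} = 3 + \frac{24241}{281985} = \frac{870196}{281985} \approx 3.086$)
$\frac{y + 1069}{o - 1226} = \frac{\frac{870196}{281985} + 1069}{\frac{1}{1125} - 1226} = \frac{302312161}{281985 \left(- \frac{1379249}{1125}\right)} = \frac{302312161}{281985} \left(- \frac{1125}{1379249}\right) = - \frac{22673412075}{25928501951}$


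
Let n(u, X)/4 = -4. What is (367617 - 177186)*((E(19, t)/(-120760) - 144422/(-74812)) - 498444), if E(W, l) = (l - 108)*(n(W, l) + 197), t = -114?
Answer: -107190533182143009807/1129287140 ≈ -9.4919e+10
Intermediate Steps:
n(u, X) = -16 (n(u, X) = 4*(-4) = -16)
E(W, l) = -19548 + 181*l (E(W, l) = (l - 108)*(-16 + 197) = (-108 + l)*181 = -19548 + 181*l)
(367617 - 177186)*((E(19, t)/(-120760) - 144422/(-74812)) - 498444) = (367617 - 177186)*(((-19548 + 181*(-114))/(-120760) - 144422/(-74812)) - 498444) = 190431*(((-19548 - 20634)*(-1/120760) - 144422*(-1/74812)) - 498444) = 190431*((-40182*(-1/120760) + 72211/37406) - 498444) = 190431*((20091/60380 + 72211/37406) - 498444) = 190431*(2555812063/1129287140 - 498444) = 190431*(-562883843398097/1129287140) = -107190533182143009807/1129287140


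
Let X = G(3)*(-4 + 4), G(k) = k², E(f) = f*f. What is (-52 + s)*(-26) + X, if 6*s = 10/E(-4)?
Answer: 32383/24 ≈ 1349.3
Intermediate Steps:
E(f) = f²
X = 0 (X = 3²*(-4 + 4) = 9*0 = 0)
s = 5/48 (s = (10/((-4)²))/6 = (10/16)/6 = (10*(1/16))/6 = (⅙)*(5/8) = 5/48 ≈ 0.10417)
(-52 + s)*(-26) + X = (-52 + 5/48)*(-26) + 0 = -2491/48*(-26) + 0 = 32383/24 + 0 = 32383/24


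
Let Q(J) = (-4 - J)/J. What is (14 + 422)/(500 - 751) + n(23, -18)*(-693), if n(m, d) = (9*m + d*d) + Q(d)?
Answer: -92228880/251 ≈ -3.6745e+5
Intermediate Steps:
Q(J) = (-4 - J)/J
n(m, d) = d**2 + 9*m + (-4 - d)/d (n(m, d) = (9*m + d*d) + (-4 - d)/d = (9*m + d**2) + (-4 - d)/d = (d**2 + 9*m) + (-4 - d)/d = d**2 + 9*m + (-4 - d)/d)
(14 + 422)/(500 - 751) + n(23, -18)*(-693) = (14 + 422)/(500 - 751) + (-1 + (-18)**2 - 4/(-18) + 9*23)*(-693) = 436/(-251) + (-1 + 324 - 4*(-1/18) + 207)*(-693) = 436*(-1/251) + (-1 + 324 + 2/9 + 207)*(-693) = -436/251 + (4772/9)*(-693) = -436/251 - 367444 = -92228880/251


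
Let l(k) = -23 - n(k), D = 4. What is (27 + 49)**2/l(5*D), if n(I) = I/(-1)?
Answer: -5776/3 ≈ -1925.3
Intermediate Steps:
n(I) = -I (n(I) = I*(-1) = -I)
l(k) = -23 + k (l(k) = -23 - (-1)*k = -23 + k)
(27 + 49)**2/l(5*D) = (27 + 49)**2/(-23 + 5*4) = 76**2/(-23 + 20) = 5776/(-3) = 5776*(-1/3) = -5776/3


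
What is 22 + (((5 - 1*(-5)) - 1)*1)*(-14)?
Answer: -104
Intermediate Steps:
22 + (((5 - 1*(-5)) - 1)*1)*(-14) = 22 + (((5 + 5) - 1)*1)*(-14) = 22 + ((10 - 1)*1)*(-14) = 22 + (9*1)*(-14) = 22 + 9*(-14) = 22 - 126 = -104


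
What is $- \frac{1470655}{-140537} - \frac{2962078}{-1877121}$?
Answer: $\frac{3176878940141}{263804953977} \approx 12.043$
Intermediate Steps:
$- \frac{1470655}{-140537} - \frac{2962078}{-1877121} = \left(-1470655\right) \left(- \frac{1}{140537}\right) - - \frac{2962078}{1877121} = \frac{1470655}{140537} + \frac{2962078}{1877121} = \frac{3176878940141}{263804953977}$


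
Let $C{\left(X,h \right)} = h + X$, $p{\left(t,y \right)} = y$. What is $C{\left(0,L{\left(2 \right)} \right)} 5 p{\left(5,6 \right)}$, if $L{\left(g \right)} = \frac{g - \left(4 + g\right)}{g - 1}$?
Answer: $-120$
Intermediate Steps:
$L{\left(g \right)} = - \frac{4}{-1 + g}$
$C{\left(X,h \right)} = X + h$
$C{\left(0,L{\left(2 \right)} \right)} 5 p{\left(5,6 \right)} = \left(0 - \frac{4}{-1 + 2}\right) 5 \cdot 6 = \left(0 - \frac{4}{1}\right) 5 \cdot 6 = \left(0 - 4\right) 5 \cdot 6 = \left(-4\right) 5 \cdot 6 = \left(-20\right) 6 = -120$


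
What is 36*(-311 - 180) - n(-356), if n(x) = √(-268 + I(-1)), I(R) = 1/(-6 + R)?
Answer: -17676 - I*√13139/7 ≈ -17676.0 - 16.375*I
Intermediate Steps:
n(x) = I*√13139/7 (n(x) = √(-268 + 1/(-6 - 1)) = √(-268 + 1/(-7)) = √(-268 - ⅐) = √(-1877/7) = I*√13139/7)
36*(-311 - 180) - n(-356) = 36*(-311 - 180) - I*√13139/7 = 36*(-491) - I*√13139/7 = -17676 - I*√13139/7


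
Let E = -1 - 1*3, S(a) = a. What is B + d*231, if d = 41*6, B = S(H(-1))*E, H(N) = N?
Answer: 56830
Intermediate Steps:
E = -4 (E = -1 - 3 = -4)
B = 4 (B = -1*(-4) = 4)
d = 246
B + d*231 = 4 + 246*231 = 4 + 56826 = 56830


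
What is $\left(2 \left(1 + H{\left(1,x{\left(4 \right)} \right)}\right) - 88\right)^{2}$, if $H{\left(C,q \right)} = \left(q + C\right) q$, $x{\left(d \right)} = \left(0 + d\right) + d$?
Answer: $3364$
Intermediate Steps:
$x{\left(d \right)} = 2 d$ ($x{\left(d \right)} = d + d = 2 d$)
$H{\left(C,q \right)} = q \left(C + q\right)$ ($H{\left(C,q \right)} = \left(C + q\right) q = q \left(C + q\right)$)
$\left(2 \left(1 + H{\left(1,x{\left(4 \right)} \right)}\right) - 88\right)^{2} = \left(2 \left(1 + 2 \cdot 4 \left(1 + 2 \cdot 4\right)\right) - 88\right)^{2} = \left(2 \left(1 + 8 \left(1 + 8\right)\right) - 88\right)^{2} = \left(2 \left(1 + 8 \cdot 9\right) - 88\right)^{2} = \left(2 \left(1 + 72\right) - 88\right)^{2} = \left(2 \cdot 73 - 88\right)^{2} = \left(146 - 88\right)^{2} = 58^{2} = 3364$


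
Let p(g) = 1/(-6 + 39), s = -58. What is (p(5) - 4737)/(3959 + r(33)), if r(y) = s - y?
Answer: -39080/31911 ≈ -1.2247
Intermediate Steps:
p(g) = 1/33
r(y) = -58 - y
(p(5) - 4737)/(3959 + r(33)) = (1/33 - 4737)/(3959 + (-58 - 1*33)) = -156320/(33*(3959 + (-58 - 33))) = -156320/(33*(3959 - 91)) = -156320/33/3868 = -156320/33*1/3868 = -39080/31911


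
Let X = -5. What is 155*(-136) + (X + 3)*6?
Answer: -21092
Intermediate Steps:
155*(-136) + (X + 3)*6 = 155*(-136) + (-5 + 3)*6 = -21080 - 2*6 = -21080 - 12 = -21092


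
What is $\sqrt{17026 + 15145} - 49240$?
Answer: $-49240 + \sqrt{32171} \approx -49061.0$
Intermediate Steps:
$\sqrt{17026 + 15145} - 49240 = \sqrt{32171} - 49240 = -49240 + \sqrt{32171}$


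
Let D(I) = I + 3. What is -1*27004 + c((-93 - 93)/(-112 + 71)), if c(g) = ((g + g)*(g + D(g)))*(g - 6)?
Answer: -1872191084/68921 ≈ -27164.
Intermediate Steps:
D(I) = 3 + I
c(g) = 2*g*(-6 + g)*(3 + 2*g) (c(g) = ((g + g)*(g + (3 + g)))*(g - 6) = ((2*g)*(3 + 2*g))*(-6 + g) = (2*g*(3 + 2*g))*(-6 + g) = 2*g*(-6 + g)*(3 + 2*g))
-1*27004 + c((-93 - 93)/(-112 + 71)) = -1*27004 + 2*((-93 - 93)/(-112 + 71))*(-18 - 9*(-93 - 93)/(-112 + 71) + 2*((-93 - 93)/(-112 + 71))²) = -27004 + 2*(-186/(-41))*(-18 - (-1674)/(-41) + 2*(-186/(-41))²) = -27004 + 2*(-186*(-1/41))*(-18 - (-1674)*(-1)/41 + 2*(-186*(-1/41))²) = -27004 + 2*(186/41)*(-18 - 9*186/41 + 2*(186/41)²) = -27004 + 2*(186/41)*(-18 - 1674/41 + 2*(34596/1681)) = -27004 + 2*(186/41)*(-18 - 1674/41 + 69192/1681) = -27004 + 2*(186/41)*(-29700/1681) = -27004 - 11048400/68921 = -1872191084/68921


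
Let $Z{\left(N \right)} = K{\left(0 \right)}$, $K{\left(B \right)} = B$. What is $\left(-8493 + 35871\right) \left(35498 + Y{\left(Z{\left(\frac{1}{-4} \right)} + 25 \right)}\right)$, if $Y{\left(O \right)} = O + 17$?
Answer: $973014120$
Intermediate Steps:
$Z{\left(N \right)} = 0$
$Y{\left(O \right)} = 17 + O$
$\left(-8493 + 35871\right) \left(35498 + Y{\left(Z{\left(\frac{1}{-4} \right)} + 25 \right)}\right) = \left(-8493 + 35871\right) \left(35498 + \left(17 + \left(0 + 25\right)\right)\right) = 27378 \left(35498 + \left(17 + 25\right)\right) = 27378 \left(35498 + 42\right) = 27378 \cdot 35540 = 973014120$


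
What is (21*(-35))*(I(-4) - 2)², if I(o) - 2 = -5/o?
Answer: -18375/16 ≈ -1148.4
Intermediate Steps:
I(o) = 2 - 5/o
(21*(-35))*(I(-4) - 2)² = (21*(-35))*((2 - 5/(-4)) - 2)² = -735*((2 - 5*(-¼)) - 2)² = -735*((2 + 5/4) - 2)² = -735*(13/4 - 2)² = -735*(5/4)² = -735*25/16 = -18375/16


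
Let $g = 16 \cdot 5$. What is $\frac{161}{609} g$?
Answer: $\frac{1840}{87} \approx 21.149$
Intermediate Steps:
$g = 80$
$\frac{161}{609} g = \frac{161}{609} \cdot 80 = 161 \cdot \frac{1}{609} \cdot 80 = \frac{23}{87} \cdot 80 = \frac{1840}{87}$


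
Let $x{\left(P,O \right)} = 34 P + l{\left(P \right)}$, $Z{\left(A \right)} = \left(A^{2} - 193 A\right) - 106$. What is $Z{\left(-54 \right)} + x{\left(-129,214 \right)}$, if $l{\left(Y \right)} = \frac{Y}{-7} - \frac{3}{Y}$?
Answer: $\frac{2668200}{301} \approx 8864.5$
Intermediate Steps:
$l{\left(Y \right)} = - \frac{3}{Y} - \frac{Y}{7}$ ($l{\left(Y \right)} = Y \left(- \frac{1}{7}\right) - \frac{3}{Y} = - \frac{Y}{7} - \frac{3}{Y} = - \frac{3}{Y} - \frac{Y}{7}$)
$Z{\left(A \right)} = -106 + A^{2} - 193 A$
$x{\left(P,O \right)} = - \frac{3}{P} + \frac{237 P}{7}$ ($x{\left(P,O \right)} = 34 P - \left(\frac{3}{P} + \frac{P}{7}\right) = - \frac{3}{P} + \frac{237 P}{7}$)
$Z{\left(-54 \right)} + x{\left(-129,214 \right)} = \left(-106 + \left(-54\right)^{2} - -10422\right) + \left(- \frac{3}{-129} + \frac{237}{7} \left(-129\right)\right) = \left(-106 + 2916 + 10422\right) - \frac{1314632}{301} = 13232 + \left(\frac{1}{43} - \frac{30573}{7}\right) = 13232 - \frac{1314632}{301} = \frac{2668200}{301}$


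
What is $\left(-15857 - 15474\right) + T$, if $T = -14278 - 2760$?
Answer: $-48369$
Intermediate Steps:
$T = -17038$ ($T = -14278 - 2760 = -17038$)
$\left(-15857 - 15474\right) + T = \left(-15857 - 15474\right) - 17038 = -31331 - 17038 = -48369$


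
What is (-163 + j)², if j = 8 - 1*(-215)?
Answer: 3600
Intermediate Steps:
j = 223 (j = 8 + 215 = 223)
(-163 + j)² = (-163 + 223)² = 60² = 3600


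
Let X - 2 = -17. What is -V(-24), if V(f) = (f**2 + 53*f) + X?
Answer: 711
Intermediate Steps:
X = -15 (X = 2 - 17 = -15)
V(f) = -15 + f**2 + 53*f (V(f) = (f**2 + 53*f) - 15 = -15 + f**2 + 53*f)
-V(-24) = -(-15 + (-24)**2 + 53*(-24)) = -(-15 + 576 - 1272) = -1*(-711) = 711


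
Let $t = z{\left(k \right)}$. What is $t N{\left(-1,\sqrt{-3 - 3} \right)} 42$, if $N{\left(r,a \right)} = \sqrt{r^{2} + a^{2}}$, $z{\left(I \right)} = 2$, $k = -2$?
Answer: $84 i \sqrt{5} \approx 187.83 i$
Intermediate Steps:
$t = 2$
$N{\left(r,a \right)} = \sqrt{a^{2} + r^{2}}$
$t N{\left(-1,\sqrt{-3 - 3} \right)} 42 = 2 \sqrt{\left(\sqrt{-3 - 3}\right)^{2} + \left(-1\right)^{2}} \cdot 42 = 2 \sqrt{\left(\sqrt{-6}\right)^{2} + 1} \cdot 42 = 2 \sqrt{\left(i \sqrt{6}\right)^{2} + 1} \cdot 42 = 2 \sqrt{-6 + 1} \cdot 42 = 2 \sqrt{-5} \cdot 42 = 2 i \sqrt{5} \cdot 42 = 84 i \sqrt{5}$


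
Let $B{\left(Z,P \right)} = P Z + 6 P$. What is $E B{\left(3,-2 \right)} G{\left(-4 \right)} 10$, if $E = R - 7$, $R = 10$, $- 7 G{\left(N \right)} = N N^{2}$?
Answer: $- \frac{34560}{7} \approx -4937.1$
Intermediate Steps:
$G{\left(N \right)} = - \frac{N^{3}}{7}$ ($G{\left(N \right)} = - \frac{N N^{2}}{7} = - \frac{N^{3}}{7}$)
$B{\left(Z,P \right)} = 6 P + P Z$
$E = 3$ ($E = 10 - 7 = 3$)
$E B{\left(3,-2 \right)} G{\left(-4 \right)} 10 = 3 - 2 \left(6 + 3\right) \left(- \frac{\left(-4\right)^{3}}{7}\right) 10 = 3 \left(-2\right) 9 \left(\left(- \frac{1}{7}\right) \left(-64\right)\right) 10 = 3 \left(\left(-18\right) \frac{64}{7}\right) 10 = 3 \left(- \frac{1152}{7}\right) 10 = \left(- \frac{3456}{7}\right) 10 = - \frac{34560}{7}$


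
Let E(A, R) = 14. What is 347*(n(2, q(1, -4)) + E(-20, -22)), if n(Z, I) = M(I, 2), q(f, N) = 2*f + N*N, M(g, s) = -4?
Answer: 3470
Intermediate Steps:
q(f, N) = N² + 2*f (q(f, N) = 2*f + N² = N² + 2*f)
n(Z, I) = -4
347*(n(2, q(1, -4)) + E(-20, -22)) = 347*(-4 + 14) = 347*10 = 3470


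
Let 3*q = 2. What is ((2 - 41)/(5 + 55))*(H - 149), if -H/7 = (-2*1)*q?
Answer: 5447/60 ≈ 90.783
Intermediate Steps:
q = ⅔ (q = (⅓)*2 = ⅔ ≈ 0.66667)
H = 28/3 (H = -7*(-2*1)*2/3 = -(-14)*2/3 = -7*(-4/3) = 28/3 ≈ 9.3333)
((2 - 41)/(5 + 55))*(H - 149) = ((2 - 41)/(5 + 55))*(28/3 - 149) = -39/60*(-419/3) = -39*1/60*(-419/3) = -13/20*(-419/3) = 5447/60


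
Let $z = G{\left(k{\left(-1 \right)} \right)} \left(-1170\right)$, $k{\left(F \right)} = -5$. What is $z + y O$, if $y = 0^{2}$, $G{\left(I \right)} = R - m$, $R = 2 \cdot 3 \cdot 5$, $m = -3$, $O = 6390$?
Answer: $-38610$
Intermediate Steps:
$R = 30$ ($R = 6 \cdot 5 = 30$)
$G{\left(I \right)} = 33$ ($G{\left(I \right)} = 30 - -3 = 30 + 3 = 33$)
$y = 0$
$z = -38610$ ($z = 33 \left(-1170\right) = -38610$)
$z + y O = -38610 + 0 \cdot 6390 = -38610 + 0 = -38610$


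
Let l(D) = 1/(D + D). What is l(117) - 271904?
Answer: -63625535/234 ≈ -2.7190e+5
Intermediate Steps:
l(D) = 1/(2*D)
l(117) - 271904 = (½)/117 - 271904 = (½)*(1/117) - 271904 = 1/234 - 271904 = -63625535/234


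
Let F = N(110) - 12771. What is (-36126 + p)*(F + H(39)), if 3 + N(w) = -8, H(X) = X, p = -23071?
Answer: 754347371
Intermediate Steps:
N(w) = -11 (N(w) = -3 - 8 = -11)
F = -12782 (F = -11 - 12771 = -12782)
(-36126 + p)*(F + H(39)) = (-36126 - 23071)*(-12782 + 39) = -59197*(-12743) = 754347371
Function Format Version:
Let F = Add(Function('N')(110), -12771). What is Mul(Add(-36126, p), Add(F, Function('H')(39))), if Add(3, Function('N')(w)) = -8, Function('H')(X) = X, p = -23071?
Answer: 754347371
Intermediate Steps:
Function('N')(w) = -11 (Function('N')(w) = Add(-3, -8) = -11)
F = -12782 (F = Add(-11, -12771) = -12782)
Mul(Add(-36126, p), Add(F, Function('H')(39))) = Mul(Add(-36126, -23071), Add(-12782, 39)) = Mul(-59197, -12743) = 754347371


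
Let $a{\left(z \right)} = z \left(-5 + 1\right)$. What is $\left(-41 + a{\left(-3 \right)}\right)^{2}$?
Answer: $841$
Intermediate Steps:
$a{\left(z \right)} = - 4 z$ ($a{\left(z \right)} = z \left(-4\right) = - 4 z$)
$\left(-41 + a{\left(-3 \right)}\right)^{2} = \left(-41 - -12\right)^{2} = \left(-41 + 12\right)^{2} = \left(-29\right)^{2} = 841$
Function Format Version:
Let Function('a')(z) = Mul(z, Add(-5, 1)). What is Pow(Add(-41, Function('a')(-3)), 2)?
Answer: 841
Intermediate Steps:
Function('a')(z) = Mul(-4, z) (Function('a')(z) = Mul(z, -4) = Mul(-4, z))
Pow(Add(-41, Function('a')(-3)), 2) = Pow(Add(-41, Mul(-4, -3)), 2) = Pow(Add(-41, 12), 2) = Pow(-29, 2) = 841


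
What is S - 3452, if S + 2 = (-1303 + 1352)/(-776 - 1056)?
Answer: -6327777/1832 ≈ -3454.0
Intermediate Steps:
S = -3713/1832 (S = -2 + (-1303 + 1352)/(-776 - 1056) = -2 + 49/(-1832) = -2 + 49*(-1/1832) = -2 - 49/1832 = -3713/1832 ≈ -2.0267)
S - 3452 = -3713/1832 - 3452 = -6327777/1832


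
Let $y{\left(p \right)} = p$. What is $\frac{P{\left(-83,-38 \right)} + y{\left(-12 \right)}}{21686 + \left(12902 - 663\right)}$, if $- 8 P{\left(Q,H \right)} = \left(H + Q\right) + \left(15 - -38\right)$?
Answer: $- \frac{7}{67850} \approx -0.00010317$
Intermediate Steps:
$P{\left(Q,H \right)} = - \frac{53}{8} - \frac{H}{8} - \frac{Q}{8}$ ($P{\left(Q,H \right)} = - \frac{\left(H + Q\right) + \left(15 - -38\right)}{8} = - \frac{\left(H + Q\right) + \left(15 + 38\right)}{8} = - \frac{\left(H + Q\right) + 53}{8} = - \frac{53 + H + Q}{8} = - \frac{53}{8} - \frac{H}{8} - \frac{Q}{8}$)
$\frac{P{\left(-83,-38 \right)} + y{\left(-12 \right)}}{21686 + \left(12902 - 663\right)} = \frac{\left(- \frac{53}{8} - - \frac{19}{4} - - \frac{83}{8}\right) - 12}{21686 + \left(12902 - 663\right)} = \frac{\left(- \frac{53}{8} + \frac{19}{4} + \frac{83}{8}\right) - 12}{21686 + \left(12902 - 663\right)} = \frac{\frac{17}{2} - 12}{21686 + 12239} = - \frac{7}{2 \cdot 33925} = \left(- \frac{7}{2}\right) \frac{1}{33925} = - \frac{7}{67850}$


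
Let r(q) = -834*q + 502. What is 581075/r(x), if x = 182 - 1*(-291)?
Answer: -116215/78796 ≈ -1.4749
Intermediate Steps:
x = 473 (x = 182 + 291 = 473)
r(q) = 502 - 834*q
581075/r(x) = 581075/(502 - 834*473) = 581075/(502 - 394482) = 581075/(-393980) = 581075*(-1/393980) = -116215/78796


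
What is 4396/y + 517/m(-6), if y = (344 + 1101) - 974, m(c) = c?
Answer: -461/6 ≈ -76.833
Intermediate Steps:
y = 471 (y = 1445 - 974 = 471)
4396/y + 517/m(-6) = 4396/471 + 517/(-6) = 4396*(1/471) + 517*(-1/6) = 28/3 - 517/6 = -461/6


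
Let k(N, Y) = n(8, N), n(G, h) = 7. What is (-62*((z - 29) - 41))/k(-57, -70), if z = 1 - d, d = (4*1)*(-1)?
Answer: 4030/7 ≈ 575.71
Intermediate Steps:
d = -4 (d = 4*(-1) = -4)
k(N, Y) = 7
z = 5 (z = 1 - 1*(-4) = 1 + 4 = 5)
(-62*((z - 29) - 41))/k(-57, -70) = -62*((5 - 29) - 41)/7 = -62*(-24 - 41)*(1/7) = -62*(-65)*(1/7) = 4030*(1/7) = 4030/7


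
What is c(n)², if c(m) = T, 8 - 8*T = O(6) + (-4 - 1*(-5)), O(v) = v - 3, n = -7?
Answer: ¼ ≈ 0.25000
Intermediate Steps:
O(v) = -3 + v
T = ½ (T = 1 - ((-3 + 6) + (-4 - 1*(-5)))/8 = 1 - (3 + (-4 + 5))/8 = 1 - (3 + 1)/8 = 1 - ⅛*4 = 1 - ½ = ½ ≈ 0.50000)
c(m) = ½
c(n)² = (½)² = ¼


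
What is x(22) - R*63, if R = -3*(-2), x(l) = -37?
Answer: -415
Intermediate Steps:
R = 6
x(22) - R*63 = -37 - 6*63 = -37 - 1*378 = -37 - 378 = -415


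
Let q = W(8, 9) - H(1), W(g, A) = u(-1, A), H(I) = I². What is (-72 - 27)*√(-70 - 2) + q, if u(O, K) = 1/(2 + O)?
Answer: -594*I*√2 ≈ -840.04*I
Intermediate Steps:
W(g, A) = 1 (W(g, A) = 1/(2 - 1) = 1/1 = 1)
q = 0 (q = 1 - 1*1² = 1 - 1*1 = 1 - 1 = 0)
(-72 - 27)*√(-70 - 2) + q = (-72 - 27)*√(-70 - 2) + 0 = -594*I*√2 + 0 = -594*I*√2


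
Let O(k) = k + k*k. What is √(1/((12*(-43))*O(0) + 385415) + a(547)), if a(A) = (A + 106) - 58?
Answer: 3*√9820456678810/385415 ≈ 24.393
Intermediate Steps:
a(A) = 48 + A (a(A) = (106 + A) - 58 = 48 + A)
O(k) = k + k²
√(1/((12*(-43))*O(0) + 385415) + a(547)) = √(1/((12*(-43))*(0*(1 + 0)) + 385415) + (48 + 547)) = √(1/(-0 + 385415) + 595) = √(1/(-516*0 + 385415) + 595) = √(1/(0 + 385415) + 595) = √(1/385415 + 595) = √(229321926/385415) = 3*√9820456678810/385415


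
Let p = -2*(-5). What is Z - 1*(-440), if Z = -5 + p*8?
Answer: 515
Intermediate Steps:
p = 10
Z = 75 (Z = -5 + 10*8 = -5 + 80 = 75)
Z - 1*(-440) = 75 - 1*(-440) = 75 + 440 = 515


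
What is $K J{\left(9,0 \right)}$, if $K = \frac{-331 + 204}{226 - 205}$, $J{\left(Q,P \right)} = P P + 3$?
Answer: $- \frac{127}{7} \approx -18.143$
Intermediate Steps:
$J{\left(Q,P \right)} = 3 + P^{2}$ ($J{\left(Q,P \right)} = P^{2} + 3 = 3 + P^{2}$)
$K = - \frac{127}{21} \approx -6.0476$
$K J{\left(9,0 \right)} = - \frac{127 \left(3 + 0^{2}\right)}{21} = - \frac{127 \left(3 + 0\right)}{21} = \left(- \frac{127}{21}\right) 3 = - \frac{127}{7}$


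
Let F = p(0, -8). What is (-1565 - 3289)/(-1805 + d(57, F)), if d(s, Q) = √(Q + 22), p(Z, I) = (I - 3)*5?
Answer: 4380735/1629029 + 2427*I*√33/1629029 ≈ 2.6892 + 0.0085585*I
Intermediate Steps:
p(Z, I) = -15 + 5*I (p(Z, I) = (-3 + I)*5 = -15 + 5*I)
F = -55 (F = -15 + 5*(-8) = -15 - 40 = -55)
d(s, Q) = √(22 + Q)
(-1565 - 3289)/(-1805 + d(57, F)) = (-1565 - 3289)/(-1805 + √(22 - 55)) = -4854/(-1805 + √(-33)) = -4854/(-1805 + I*√33)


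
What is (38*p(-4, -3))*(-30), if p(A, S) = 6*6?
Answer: -41040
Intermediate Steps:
p(A, S) = 36
(38*p(-4, -3))*(-30) = (38*36)*(-30) = 1368*(-30) = -41040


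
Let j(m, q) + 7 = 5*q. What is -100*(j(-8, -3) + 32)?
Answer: -1000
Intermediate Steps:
j(m, q) = -7 + 5*q
-100*(j(-8, -3) + 32) = -100*((-7 + 5*(-3)) + 32) = -100*((-7 - 15) + 32) = -100*(-22 + 32) = -100*10 = -1*1000 = -1000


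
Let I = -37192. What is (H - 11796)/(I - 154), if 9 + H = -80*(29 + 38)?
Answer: 17165/37346 ≈ 0.45962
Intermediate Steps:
H = -5369 (H = -9 - 80*(29 + 38) = -9 - 80*67 = -9 - 5360 = -5369)
(H - 11796)/(I - 154) = (-5369 - 11796)/(-37192 - 154) = -17165/(-37346) = -17165*(-1/37346) = 17165/37346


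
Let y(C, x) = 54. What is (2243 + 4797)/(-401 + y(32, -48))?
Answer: -7040/347 ≈ -20.288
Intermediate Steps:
(2243 + 4797)/(-401 + y(32, -48)) = (2243 + 4797)/(-401 + 54) = 7040/(-347) = 7040*(-1/347) = -7040/347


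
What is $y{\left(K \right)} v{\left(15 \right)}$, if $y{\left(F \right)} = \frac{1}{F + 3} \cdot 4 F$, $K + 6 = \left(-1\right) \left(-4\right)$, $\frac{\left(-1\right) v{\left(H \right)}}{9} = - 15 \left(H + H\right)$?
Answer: $-32400$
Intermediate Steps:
$v{\left(H \right)} = 270 H$ ($v{\left(H \right)} = - 9 \left(- 15 \left(H + H\right)\right) = - 9 \left(- 15 \cdot 2 H\right) = - 9 \left(- 30 H\right) = 270 H$)
$K = -2$ ($K = -6 - -4 = -6 + 4 = -2$)
$y{\left(F \right)} = \frac{4 F}{3 + F}$ ($y{\left(F \right)} = \frac{1}{3 + F} 4 F = \frac{4}{3 + F} F = \frac{4 F}{3 + F}$)
$y{\left(K \right)} v{\left(15 \right)} = 4 \left(-2\right) \frac{1}{3 - 2} \cdot 270 \cdot 15 = 4 \left(-2\right) 1^{-1} \cdot 4050 = 4 \left(-2\right) 1 \cdot 4050 = \left(-8\right) 4050 = -32400$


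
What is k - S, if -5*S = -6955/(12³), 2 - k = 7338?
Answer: -12677999/1728 ≈ -7336.8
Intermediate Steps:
k = -7336 (k = 2 - 1*7338 = 2 - 7338 = -7336)
S = 1391/1728 (S = -(-1391)/(12³) = -(-1391)/1728 = -⅕*(-6955/1728) = 1391/1728 ≈ 0.80498)
k - S = -7336 - 1*1391/1728 = -7336 - 1391/1728 = -12677999/1728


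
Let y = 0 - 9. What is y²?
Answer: 81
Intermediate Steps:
y = -9
y² = (-9)² = 81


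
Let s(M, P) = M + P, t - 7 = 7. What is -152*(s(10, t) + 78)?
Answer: -15504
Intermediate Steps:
t = 14 (t = 7 + 7 = 14)
-152*(s(10, t) + 78) = -152*((10 + 14) + 78) = -152*(24 + 78) = -152*102 = -15504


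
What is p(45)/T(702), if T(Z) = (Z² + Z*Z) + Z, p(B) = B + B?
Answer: 1/10959 ≈ 9.1249e-5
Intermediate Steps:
p(B) = 2*B
T(Z) = Z + 2*Z² (T(Z) = (Z² + Z²) + Z = 2*Z² + Z = Z + 2*Z²)
p(45)/T(702) = (2*45)/((702*(1 + 2*702))) = 90/((702*(1 + 1404))) = 90/((702*1405)) = 90/986310 = 90*(1/986310) = 1/10959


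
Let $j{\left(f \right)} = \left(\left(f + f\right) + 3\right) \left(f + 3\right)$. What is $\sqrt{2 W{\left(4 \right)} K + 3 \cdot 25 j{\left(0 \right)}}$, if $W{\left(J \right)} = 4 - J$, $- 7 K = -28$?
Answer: $15 \sqrt{3} \approx 25.981$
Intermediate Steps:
$K = 4$ ($K = \left(- \frac{1}{7}\right) \left(-28\right) = 4$)
$j{\left(f \right)} = \left(3 + f\right) \left(3 + 2 f\right)$ ($j{\left(f \right)} = \left(2 f + 3\right) \left(3 + f\right) = \left(3 + 2 f\right) \left(3 + f\right) = \left(3 + f\right) \left(3 + 2 f\right)$)
$\sqrt{2 W{\left(4 \right)} K + 3 \cdot 25 j{\left(0 \right)}} = \sqrt{2 \left(4 - 4\right) 4 + 3 \cdot 25 \left(9 + 2 \cdot 0^{2} + 9 \cdot 0\right)} = \sqrt{2 \left(4 - 4\right) 4 + 75 \left(9 + 2 \cdot 0 + 0\right)} = \sqrt{2 \cdot 0 \cdot 4 + 75 \left(9 + 0 + 0\right)} = \sqrt{0 \cdot 4 + 75 \cdot 9} = \sqrt{0 + 675} = \sqrt{675} = 15 \sqrt{3}$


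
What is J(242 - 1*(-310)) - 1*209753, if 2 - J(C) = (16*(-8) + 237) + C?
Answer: -210412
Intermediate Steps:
J(C) = -107 - C (J(C) = 2 - ((16*(-8) + 237) + C) = 2 - ((-128 + 237) + C) = 2 - (109 + C) = 2 + (-109 - C) = -107 - C)
J(242 - 1*(-310)) - 1*209753 = (-107 - (242 - 1*(-310))) - 1*209753 = (-107 - (242 + 310)) - 209753 = (-107 - 1*552) - 209753 = (-107 - 552) - 209753 = -659 - 209753 = -210412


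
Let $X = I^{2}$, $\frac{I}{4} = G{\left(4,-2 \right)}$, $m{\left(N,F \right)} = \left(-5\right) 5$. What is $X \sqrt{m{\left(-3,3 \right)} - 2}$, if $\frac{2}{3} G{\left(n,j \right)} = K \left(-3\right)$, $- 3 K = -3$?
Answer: $972 i \sqrt{3} \approx 1683.6 i$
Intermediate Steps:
$K = 1$ ($K = \left(- \frac{1}{3}\right) \left(-3\right) = 1$)
$G{\left(n,j \right)} = - \frac{9}{2}$ ($G{\left(n,j \right)} = \frac{3 \cdot 1 \left(-3\right)}{2} = \frac{3}{2} \left(-3\right) = - \frac{9}{2}$)
$m{\left(N,F \right)} = -25$
$I = -18$ ($I = 4 \left(- \frac{9}{2}\right) = -18$)
$X = 324$ ($X = \left(-18\right)^{2} = 324$)
$X \sqrt{m{\left(-3,3 \right)} - 2} = 324 \sqrt{-25 - 2} = 324 \sqrt{-27} = 324 \cdot 3 i \sqrt{3} = 972 i \sqrt{3}$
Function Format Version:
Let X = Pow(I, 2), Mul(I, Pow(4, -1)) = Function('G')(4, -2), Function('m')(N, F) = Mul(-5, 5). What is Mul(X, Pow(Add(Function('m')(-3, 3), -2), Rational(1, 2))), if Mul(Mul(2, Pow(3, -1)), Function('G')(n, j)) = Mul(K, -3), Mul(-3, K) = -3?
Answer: Mul(972, I, Pow(3, Rational(1, 2))) ≈ Mul(1683.6, I)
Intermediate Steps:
K = 1 (K = Mul(Rational(-1, 3), -3) = 1)
Function('G')(n, j) = Rational(-9, 2) (Function('G')(n, j) = Mul(Rational(3, 2), Mul(1, -3)) = Mul(Rational(3, 2), -3) = Rational(-9, 2))
Function('m')(N, F) = -25
I = -18 (I = Mul(4, Rational(-9, 2)) = -18)
X = 324 (X = Pow(-18, 2) = 324)
Mul(X, Pow(Add(Function('m')(-3, 3), -2), Rational(1, 2))) = Mul(324, Pow(Add(-25, -2), Rational(1, 2))) = Mul(324, Pow(-27, Rational(1, 2))) = Mul(324, Mul(3, I, Pow(3, Rational(1, 2)))) = Mul(972, I, Pow(3, Rational(1, 2)))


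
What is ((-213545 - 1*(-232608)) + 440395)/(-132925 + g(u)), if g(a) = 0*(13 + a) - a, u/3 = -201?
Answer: -229729/66161 ≈ -3.4723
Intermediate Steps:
u = -603 (u = 3*(-201) = -603)
g(a) = -a (g(a) = 0 - a = -a)
((-213545 - 1*(-232608)) + 440395)/(-132925 + g(u)) = ((-213545 - 1*(-232608)) + 440395)/(-132925 - 1*(-603)) = ((-213545 + 232608) + 440395)/(-132925 + 603) = (19063 + 440395)/(-132322) = 459458*(-1/132322) = -229729/66161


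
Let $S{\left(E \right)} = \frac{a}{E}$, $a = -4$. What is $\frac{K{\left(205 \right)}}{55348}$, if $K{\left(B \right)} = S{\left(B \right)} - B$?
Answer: $- \frac{42029}{11346340} \approx -0.0037042$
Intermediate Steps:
$S{\left(E \right)} = - \frac{4}{E}$
$K{\left(B \right)} = - B - \frac{4}{B}$ ($K{\left(B \right)} = - \frac{4}{B} - B = - B - \frac{4}{B}$)
$\frac{K{\left(205 \right)}}{55348} = \frac{\left(-1\right) 205 - \frac{4}{205}}{55348} = \left(-205 - \frac{4}{205}\right) \frac{1}{55348} = \left(- \frac{42029}{205}\right) \frac{1}{55348} = - \frac{42029}{11346340}$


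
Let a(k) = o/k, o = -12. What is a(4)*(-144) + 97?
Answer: 529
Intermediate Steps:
a(k) = -12/k
a(4)*(-144) + 97 = -12/4*(-144) + 97 = -12*1/4*(-144) + 97 = -3*(-144) + 97 = 432 + 97 = 529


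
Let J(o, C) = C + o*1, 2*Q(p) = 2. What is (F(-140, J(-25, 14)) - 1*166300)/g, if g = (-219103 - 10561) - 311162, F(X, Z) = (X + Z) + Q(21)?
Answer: 83225/270413 ≈ 0.30777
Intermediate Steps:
Q(p) = 1 (Q(p) = (½)*2 = 1)
J(o, C) = C + o
F(X, Z) = 1 + X + Z (F(X, Z) = (X + Z) + 1 = 1 + X + Z)
g = -540826 (g = -229664 - 311162 = -540826)
(F(-140, J(-25, 14)) - 1*166300)/g = ((1 - 140 + (14 - 25)) - 1*166300)/(-540826) = ((1 - 140 - 11) - 166300)*(-1/540826) = (-150 - 166300)*(-1/540826) = -166450*(-1/540826) = 83225/270413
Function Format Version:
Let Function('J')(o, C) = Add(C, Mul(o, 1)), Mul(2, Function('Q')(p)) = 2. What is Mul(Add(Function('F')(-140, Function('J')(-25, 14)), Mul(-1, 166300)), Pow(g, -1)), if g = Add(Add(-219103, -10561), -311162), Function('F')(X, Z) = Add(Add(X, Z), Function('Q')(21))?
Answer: Rational(83225, 270413) ≈ 0.30777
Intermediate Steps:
Function('Q')(p) = 1 (Function('Q')(p) = Mul(Rational(1, 2), 2) = 1)
Function('J')(o, C) = Add(C, o)
Function('F')(X, Z) = Add(1, X, Z) (Function('F')(X, Z) = Add(Add(X, Z), 1) = Add(1, X, Z))
g = -540826 (g = Add(-229664, -311162) = -540826)
Mul(Add(Function('F')(-140, Function('J')(-25, 14)), Mul(-1, 166300)), Pow(g, -1)) = Mul(Add(Add(1, -140, Add(14, -25)), Mul(-1, 166300)), Pow(-540826, -1)) = Mul(Add(Add(1, -140, -11), -166300), Rational(-1, 540826)) = Mul(Add(-150, -166300), Rational(-1, 540826)) = Mul(-166450, Rational(-1, 540826)) = Rational(83225, 270413)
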